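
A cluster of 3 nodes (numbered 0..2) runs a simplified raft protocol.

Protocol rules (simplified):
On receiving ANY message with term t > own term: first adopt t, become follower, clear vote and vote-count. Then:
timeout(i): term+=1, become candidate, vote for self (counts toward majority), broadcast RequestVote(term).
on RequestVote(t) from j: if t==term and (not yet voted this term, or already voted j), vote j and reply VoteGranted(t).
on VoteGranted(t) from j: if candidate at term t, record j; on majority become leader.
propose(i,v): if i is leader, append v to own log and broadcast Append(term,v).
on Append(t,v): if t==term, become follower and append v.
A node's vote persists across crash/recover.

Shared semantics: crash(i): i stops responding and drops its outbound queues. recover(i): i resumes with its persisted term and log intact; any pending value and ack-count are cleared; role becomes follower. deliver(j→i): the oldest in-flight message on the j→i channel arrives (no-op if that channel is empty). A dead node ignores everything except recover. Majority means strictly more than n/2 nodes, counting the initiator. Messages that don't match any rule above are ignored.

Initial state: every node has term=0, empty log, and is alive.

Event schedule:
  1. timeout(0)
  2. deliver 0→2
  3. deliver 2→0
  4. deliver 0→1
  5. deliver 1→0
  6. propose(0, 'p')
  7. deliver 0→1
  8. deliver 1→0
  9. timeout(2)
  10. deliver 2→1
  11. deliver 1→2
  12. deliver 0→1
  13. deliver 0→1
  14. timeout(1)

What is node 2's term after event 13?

step 1 timeout(0): 0={cand,t=1,log=-}
step 2 deliver 0→2: 2={foll,t=1,log=-}
step 3 deliver 2→0: 0={lead,t=1,log=-}
step 4 deliver 0→1: 1={foll,t=1,log=-}
step 5 deliver 1→0: —
step 6 propose(0,'p'): 0={lead,t=1,log=p}
step 7 deliver 0→1: 1={foll,t=1,log=p}
step 8 deliver 1→0: —
step 9 timeout(2): 2={cand,t=2,log=-}
step 10 deliver 2→1: 1={foll,t=2,log=p}
step 11 deliver 1→2: 2={lead,t=2,log=-}
step 12 deliver 0→1: —
step 13 deliver 0→1: —

2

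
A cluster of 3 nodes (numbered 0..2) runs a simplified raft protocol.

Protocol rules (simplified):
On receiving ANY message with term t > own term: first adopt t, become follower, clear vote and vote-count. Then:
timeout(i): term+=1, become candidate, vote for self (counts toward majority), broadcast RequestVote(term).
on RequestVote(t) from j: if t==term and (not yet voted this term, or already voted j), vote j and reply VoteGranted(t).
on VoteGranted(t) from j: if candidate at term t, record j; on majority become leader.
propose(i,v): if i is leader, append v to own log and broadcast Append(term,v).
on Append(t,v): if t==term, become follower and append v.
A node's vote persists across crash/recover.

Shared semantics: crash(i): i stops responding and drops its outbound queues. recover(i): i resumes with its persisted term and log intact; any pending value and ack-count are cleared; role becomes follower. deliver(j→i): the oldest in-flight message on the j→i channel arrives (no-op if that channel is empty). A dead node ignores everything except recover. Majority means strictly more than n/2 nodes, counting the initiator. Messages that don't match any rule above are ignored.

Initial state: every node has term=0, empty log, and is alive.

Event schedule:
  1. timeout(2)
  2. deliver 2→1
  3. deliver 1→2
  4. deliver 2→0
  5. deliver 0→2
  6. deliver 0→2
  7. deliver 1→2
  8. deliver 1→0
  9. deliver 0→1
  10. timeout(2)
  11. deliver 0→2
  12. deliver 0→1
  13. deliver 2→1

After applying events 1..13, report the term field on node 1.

2

after 1 — timeout(2): n2:cand/t1/[-]
after 2 — deliver 2→1: n1:foll/t1/[-]
after 3 — deliver 1→2: n2:lead/t1/[-]
after 4 — deliver 2→0: n0:foll/t1/[-]
after 5 — deliver 0→2: ·
after 6 — deliver 0→2: ·
after 7 — deliver 1→2: ·
after 8 — deliver 1→0: ·
after 9 — deliver 0→1: ·
after 10 — timeout(2): n2:cand/t2/[-]
after 11 — deliver 0→2: ·
after 12 — deliver 0→1: ·
after 13 — deliver 2→1: n1:foll/t2/[-]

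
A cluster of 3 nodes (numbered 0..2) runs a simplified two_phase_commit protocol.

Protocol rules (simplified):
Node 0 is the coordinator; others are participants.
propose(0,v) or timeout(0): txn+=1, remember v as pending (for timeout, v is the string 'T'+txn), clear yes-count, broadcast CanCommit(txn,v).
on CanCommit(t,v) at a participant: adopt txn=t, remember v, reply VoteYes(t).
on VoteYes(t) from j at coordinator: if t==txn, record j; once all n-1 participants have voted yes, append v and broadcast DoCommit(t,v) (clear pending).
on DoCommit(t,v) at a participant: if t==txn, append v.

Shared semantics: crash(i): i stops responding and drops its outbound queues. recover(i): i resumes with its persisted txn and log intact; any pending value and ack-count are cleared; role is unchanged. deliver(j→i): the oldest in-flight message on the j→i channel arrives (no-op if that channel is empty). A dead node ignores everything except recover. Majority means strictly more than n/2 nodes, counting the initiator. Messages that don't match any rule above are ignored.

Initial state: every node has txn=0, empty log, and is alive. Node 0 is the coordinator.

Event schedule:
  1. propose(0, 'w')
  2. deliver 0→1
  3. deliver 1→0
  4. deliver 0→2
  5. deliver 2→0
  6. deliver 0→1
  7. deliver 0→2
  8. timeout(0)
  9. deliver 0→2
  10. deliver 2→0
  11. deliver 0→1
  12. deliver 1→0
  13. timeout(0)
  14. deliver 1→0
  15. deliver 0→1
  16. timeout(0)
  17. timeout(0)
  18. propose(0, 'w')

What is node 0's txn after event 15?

[1] propose(0,'w') → N0(coor t1 [-])
[2] deliver 0→1 → N1(part t1 [-])
[3] deliver 1→0 → ∅
[4] deliver 0→2 → N2(part t1 [-])
[5] deliver 2→0 → N0(coor t1 [w])
[6] deliver 0→1 → N1(part t1 [w])
[7] deliver 0→2 → N2(part t1 [w])
[8] timeout(0) → N0(coor t2 [w])
[9] deliver 0→2 → N2(part t2 [w])
[10] deliver 2→0 → ∅
[11] deliver 0→1 → N1(part t2 [w])
[12] deliver 1→0 → N0(coor t2 [w,T2])
[13] timeout(0) → N0(coor t3 [w,T2])
[14] deliver 1→0 → ∅
[15] deliver 0→1 → N1(part t2 [w,T2])

3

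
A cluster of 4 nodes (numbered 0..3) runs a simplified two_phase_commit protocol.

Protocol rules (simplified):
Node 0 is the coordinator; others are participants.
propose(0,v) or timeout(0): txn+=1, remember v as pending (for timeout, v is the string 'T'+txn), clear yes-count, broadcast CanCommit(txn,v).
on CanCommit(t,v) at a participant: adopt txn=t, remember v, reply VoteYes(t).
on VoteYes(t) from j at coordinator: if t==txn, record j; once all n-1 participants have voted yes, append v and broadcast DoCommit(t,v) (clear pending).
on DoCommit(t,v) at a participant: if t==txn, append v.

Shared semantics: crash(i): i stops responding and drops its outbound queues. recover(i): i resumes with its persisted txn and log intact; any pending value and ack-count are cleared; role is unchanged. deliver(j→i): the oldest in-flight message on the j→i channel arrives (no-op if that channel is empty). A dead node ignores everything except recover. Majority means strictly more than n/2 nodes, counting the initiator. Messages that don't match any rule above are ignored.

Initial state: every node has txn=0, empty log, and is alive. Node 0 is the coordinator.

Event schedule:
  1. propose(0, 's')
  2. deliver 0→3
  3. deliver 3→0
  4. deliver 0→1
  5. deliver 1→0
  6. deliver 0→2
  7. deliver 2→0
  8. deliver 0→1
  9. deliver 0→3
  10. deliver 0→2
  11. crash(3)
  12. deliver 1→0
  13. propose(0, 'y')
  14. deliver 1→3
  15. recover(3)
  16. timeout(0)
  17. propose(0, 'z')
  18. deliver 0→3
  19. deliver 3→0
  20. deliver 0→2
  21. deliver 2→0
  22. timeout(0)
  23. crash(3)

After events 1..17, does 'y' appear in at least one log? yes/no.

no

[1] propose(0,'s') → N0(coor t1 [-])
[2] deliver 0→3 → N3(part t1 [-])
[3] deliver 3→0 → ∅
[4] deliver 0→1 → N1(part t1 [-])
[5] deliver 1→0 → ∅
[6] deliver 0→2 → N2(part t1 [-])
[7] deliver 2→0 → N0(coor t1 [s])
[8] deliver 0→1 → N1(part t1 [s])
[9] deliver 0→3 → N3(part t1 [s])
[10] deliver 0→2 → N2(part t1 [s])
[11] crash(3) → N3(✗part t1 [s])
[12] deliver 1→0 → ∅
[13] propose(0,'y') → N0(coor t2 [s])
[14] deliver 1→3 → ∅
[15] recover(3) → N3(part t1 [s])
[16] timeout(0) → N0(coor t3 [s])
[17] propose(0,'z') → N0(coor t4 [s])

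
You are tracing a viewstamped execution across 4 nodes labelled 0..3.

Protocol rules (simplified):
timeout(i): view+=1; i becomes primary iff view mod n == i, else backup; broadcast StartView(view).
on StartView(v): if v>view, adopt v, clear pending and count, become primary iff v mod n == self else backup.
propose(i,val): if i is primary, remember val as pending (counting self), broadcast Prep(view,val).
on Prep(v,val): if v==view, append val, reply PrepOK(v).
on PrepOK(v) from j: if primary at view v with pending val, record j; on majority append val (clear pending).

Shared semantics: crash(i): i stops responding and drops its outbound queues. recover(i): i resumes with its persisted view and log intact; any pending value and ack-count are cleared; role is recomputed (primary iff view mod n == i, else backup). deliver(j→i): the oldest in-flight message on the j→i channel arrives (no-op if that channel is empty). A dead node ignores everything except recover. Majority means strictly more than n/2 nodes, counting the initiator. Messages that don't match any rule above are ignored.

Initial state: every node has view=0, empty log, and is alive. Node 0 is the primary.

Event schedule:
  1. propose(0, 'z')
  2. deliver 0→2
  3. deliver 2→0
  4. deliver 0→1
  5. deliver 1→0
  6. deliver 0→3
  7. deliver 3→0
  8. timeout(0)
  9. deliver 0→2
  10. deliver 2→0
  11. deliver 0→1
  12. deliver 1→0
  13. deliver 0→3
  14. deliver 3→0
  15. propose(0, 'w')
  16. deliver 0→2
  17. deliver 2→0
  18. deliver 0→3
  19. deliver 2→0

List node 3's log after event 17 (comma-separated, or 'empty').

z

after 1 — propose(0,'z'): ·
after 2 — deliver 0→2: n2:back/v0/[z]
after 3 — deliver 2→0: ·
after 4 — deliver 0→1: n1:back/v0/[z]
after 5 — deliver 1→0: n0:prim/v0/[z]
after 6 — deliver 0→3: n3:back/v0/[z]
after 7 — deliver 3→0: ·
after 8 — timeout(0): n0:back/v1/[z]
after 9 — deliver 0→2: n2:back/v1/[z]
after 10 — deliver 2→0: ·
after 11 — deliver 0→1: n1:prim/v1/[z]
after 12 — deliver 1→0: ·
after 13 — deliver 0→3: n3:back/v1/[z]
after 14 — deliver 3→0: ·
after 15 — propose(0,'w'): ·
after 16 — deliver 0→2: ·
after 17 — deliver 2→0: ·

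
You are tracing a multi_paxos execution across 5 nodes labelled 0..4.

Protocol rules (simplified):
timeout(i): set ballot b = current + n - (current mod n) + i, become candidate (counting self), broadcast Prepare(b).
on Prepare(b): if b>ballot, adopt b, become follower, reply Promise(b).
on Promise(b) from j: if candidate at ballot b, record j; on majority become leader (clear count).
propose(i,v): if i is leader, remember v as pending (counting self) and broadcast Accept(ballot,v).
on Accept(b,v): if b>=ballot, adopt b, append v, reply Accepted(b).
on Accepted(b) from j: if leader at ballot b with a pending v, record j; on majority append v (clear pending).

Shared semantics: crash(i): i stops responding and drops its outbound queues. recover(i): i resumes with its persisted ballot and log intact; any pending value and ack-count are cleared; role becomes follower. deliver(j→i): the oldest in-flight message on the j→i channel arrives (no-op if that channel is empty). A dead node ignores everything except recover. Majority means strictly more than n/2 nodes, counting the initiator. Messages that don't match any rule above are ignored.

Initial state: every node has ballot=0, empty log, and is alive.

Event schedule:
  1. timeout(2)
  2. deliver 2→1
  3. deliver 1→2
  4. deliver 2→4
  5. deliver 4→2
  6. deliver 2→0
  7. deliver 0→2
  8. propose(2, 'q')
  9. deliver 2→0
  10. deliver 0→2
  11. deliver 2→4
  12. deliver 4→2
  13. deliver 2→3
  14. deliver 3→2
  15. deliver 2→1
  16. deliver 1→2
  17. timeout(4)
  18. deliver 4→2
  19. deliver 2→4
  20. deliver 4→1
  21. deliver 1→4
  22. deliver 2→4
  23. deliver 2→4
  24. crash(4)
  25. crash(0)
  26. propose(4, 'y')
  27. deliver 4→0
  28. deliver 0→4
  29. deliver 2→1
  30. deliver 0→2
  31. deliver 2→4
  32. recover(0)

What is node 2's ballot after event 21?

e1 timeout(2): 2[cand,b=7,-]
e2 deliver 2→1: 1[foll,b=7,-]
e3 deliver 1→2: ·
e4 deliver 2→4: 4[foll,b=7,-]
e5 deliver 4→2: 2[lead,b=7,-]
e6 deliver 2→0: 0[foll,b=7,-]
e7 deliver 0→2: ·
e8 propose(2,'q'): ·
e9 deliver 2→0: 0[foll,b=7,q]
e10 deliver 0→2: ·
e11 deliver 2→4: 4[foll,b=7,q]
e12 deliver 4→2: 2[lead,b=7,q]
e13 deliver 2→3: 3[foll,b=7,-]
e14 deliver 3→2: ·
e15 deliver 2→1: 1[foll,b=7,q]
e16 deliver 1→2: ·
e17 timeout(4): 4[cand,b=14,q]
e18 deliver 4→2: 2[foll,b=14,q]
e19 deliver 2→4: ·
e20 deliver 4→1: 1[foll,b=14,q]
e21 deliver 1→4: 4[lead,b=14,q]

14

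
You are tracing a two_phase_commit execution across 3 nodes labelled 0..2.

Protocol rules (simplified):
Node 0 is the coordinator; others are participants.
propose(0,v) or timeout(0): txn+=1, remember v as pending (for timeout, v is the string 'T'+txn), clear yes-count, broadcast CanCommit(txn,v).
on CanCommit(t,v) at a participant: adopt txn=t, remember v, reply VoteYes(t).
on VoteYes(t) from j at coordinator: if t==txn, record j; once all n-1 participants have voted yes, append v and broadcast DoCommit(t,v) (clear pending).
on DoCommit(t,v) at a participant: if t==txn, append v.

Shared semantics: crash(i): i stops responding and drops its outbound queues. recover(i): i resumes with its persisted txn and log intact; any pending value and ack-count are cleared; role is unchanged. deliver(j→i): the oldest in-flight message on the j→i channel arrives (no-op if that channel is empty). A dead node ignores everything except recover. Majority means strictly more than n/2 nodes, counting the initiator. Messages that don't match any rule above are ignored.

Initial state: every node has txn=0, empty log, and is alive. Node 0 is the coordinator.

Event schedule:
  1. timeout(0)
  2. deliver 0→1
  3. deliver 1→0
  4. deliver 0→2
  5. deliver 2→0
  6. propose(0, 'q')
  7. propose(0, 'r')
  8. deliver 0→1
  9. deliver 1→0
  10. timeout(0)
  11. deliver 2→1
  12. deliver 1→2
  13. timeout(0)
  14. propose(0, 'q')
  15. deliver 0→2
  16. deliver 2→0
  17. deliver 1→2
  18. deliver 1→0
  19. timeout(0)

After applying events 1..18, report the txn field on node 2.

1

1. timeout(0):  <0:coor t1 ->
2. deliver 0→1:  <1:part t1 ->
3. deliver 1→0:  nop
4. deliver 0→2:  <2:part t1 ->
5. deliver 2→0:  <0:coor t1 T1>
6. propose(0,'q'):  <0:coor t2 T1>
7. propose(0,'r'):  <0:coor t3 T1>
8. deliver 0→1:  <1:part t1 T1>
9. deliver 1→0:  nop
10. timeout(0):  <0:coor t4 T1>
11. deliver 2→1:  nop
12. deliver 1→2:  nop
13. timeout(0):  <0:coor t5 T1>
14. propose(0,'q'):  <0:coor t6 T1>
15. deliver 0→2:  <2:part t1 T1>
16. deliver 2→0:  nop
17. deliver 1→2:  nop
18. deliver 1→0:  nop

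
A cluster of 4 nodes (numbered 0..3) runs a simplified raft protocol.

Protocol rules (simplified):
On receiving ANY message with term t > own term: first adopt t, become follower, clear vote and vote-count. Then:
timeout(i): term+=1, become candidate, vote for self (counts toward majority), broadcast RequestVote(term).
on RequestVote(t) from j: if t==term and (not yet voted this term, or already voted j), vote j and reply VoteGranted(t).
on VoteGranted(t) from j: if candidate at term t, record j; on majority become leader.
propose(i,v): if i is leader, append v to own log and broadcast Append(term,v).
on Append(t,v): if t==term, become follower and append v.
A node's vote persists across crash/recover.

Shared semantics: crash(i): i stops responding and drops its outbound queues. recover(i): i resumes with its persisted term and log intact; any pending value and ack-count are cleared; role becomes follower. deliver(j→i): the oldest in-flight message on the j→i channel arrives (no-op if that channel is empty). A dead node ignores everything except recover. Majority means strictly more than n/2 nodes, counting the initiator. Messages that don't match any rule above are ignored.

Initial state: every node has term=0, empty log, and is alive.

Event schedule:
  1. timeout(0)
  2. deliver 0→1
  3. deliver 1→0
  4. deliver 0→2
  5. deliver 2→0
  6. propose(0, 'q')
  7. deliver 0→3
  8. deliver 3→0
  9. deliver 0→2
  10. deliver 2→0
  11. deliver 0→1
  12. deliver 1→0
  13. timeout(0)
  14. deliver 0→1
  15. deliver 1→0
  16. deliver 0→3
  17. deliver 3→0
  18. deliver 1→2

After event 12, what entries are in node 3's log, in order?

1. timeout(0):  <0:cand t1 ->
2. deliver 0→1:  <1:foll t1 ->
3. deliver 1→0:  nop
4. deliver 0→2:  <2:foll t1 ->
5. deliver 2→0:  <0:lead t1 ->
6. propose(0,'q'):  <0:lead t1 q>
7. deliver 0→3:  <3:foll t1 ->
8. deliver 3→0:  nop
9. deliver 0→2:  <2:foll t1 q>
10. deliver 2→0:  nop
11. deliver 0→1:  <1:foll t1 q>
12. deliver 1→0:  nop

empty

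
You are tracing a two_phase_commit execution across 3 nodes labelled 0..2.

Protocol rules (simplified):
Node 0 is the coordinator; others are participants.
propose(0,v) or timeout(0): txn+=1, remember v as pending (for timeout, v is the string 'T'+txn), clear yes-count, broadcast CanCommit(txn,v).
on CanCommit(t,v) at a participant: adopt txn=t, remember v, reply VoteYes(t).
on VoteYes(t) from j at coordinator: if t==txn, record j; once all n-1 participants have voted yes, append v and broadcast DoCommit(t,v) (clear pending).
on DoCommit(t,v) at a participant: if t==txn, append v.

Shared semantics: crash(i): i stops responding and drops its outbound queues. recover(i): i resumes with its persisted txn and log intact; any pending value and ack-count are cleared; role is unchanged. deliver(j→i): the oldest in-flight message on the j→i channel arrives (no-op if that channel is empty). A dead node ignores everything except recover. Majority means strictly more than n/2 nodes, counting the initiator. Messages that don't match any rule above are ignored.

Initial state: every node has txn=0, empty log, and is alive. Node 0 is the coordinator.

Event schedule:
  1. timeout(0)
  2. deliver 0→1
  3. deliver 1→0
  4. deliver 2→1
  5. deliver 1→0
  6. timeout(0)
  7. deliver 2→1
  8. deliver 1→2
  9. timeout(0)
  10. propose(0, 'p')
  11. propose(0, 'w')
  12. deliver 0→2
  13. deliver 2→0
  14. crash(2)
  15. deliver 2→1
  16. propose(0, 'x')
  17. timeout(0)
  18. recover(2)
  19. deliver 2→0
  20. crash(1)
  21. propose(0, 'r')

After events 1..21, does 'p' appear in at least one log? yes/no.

no

[1] timeout(0) → N0(coor t1 [-])
[2] deliver 0→1 → N1(part t1 [-])
[3] deliver 1→0 → ∅
[4] deliver 2→1 → ∅
[5] deliver 1→0 → ∅
[6] timeout(0) → N0(coor t2 [-])
[7] deliver 2→1 → ∅
[8] deliver 1→2 → ∅
[9] timeout(0) → N0(coor t3 [-])
[10] propose(0,'p') → N0(coor t4 [-])
[11] propose(0,'w') → N0(coor t5 [-])
[12] deliver 0→2 → N2(part t1 [-])
[13] deliver 2→0 → ∅
[14] crash(2) → N2(✗part t1 [-])
[15] deliver 2→1 → ∅
[16] propose(0,'x') → N0(coor t6 [-])
[17] timeout(0) → N0(coor t7 [-])
[18] recover(2) → N2(part t1 [-])
[19] deliver 2→0 → ∅
[20] crash(1) → N1(✗part t1 [-])
[21] propose(0,'r') → N0(coor t8 [-])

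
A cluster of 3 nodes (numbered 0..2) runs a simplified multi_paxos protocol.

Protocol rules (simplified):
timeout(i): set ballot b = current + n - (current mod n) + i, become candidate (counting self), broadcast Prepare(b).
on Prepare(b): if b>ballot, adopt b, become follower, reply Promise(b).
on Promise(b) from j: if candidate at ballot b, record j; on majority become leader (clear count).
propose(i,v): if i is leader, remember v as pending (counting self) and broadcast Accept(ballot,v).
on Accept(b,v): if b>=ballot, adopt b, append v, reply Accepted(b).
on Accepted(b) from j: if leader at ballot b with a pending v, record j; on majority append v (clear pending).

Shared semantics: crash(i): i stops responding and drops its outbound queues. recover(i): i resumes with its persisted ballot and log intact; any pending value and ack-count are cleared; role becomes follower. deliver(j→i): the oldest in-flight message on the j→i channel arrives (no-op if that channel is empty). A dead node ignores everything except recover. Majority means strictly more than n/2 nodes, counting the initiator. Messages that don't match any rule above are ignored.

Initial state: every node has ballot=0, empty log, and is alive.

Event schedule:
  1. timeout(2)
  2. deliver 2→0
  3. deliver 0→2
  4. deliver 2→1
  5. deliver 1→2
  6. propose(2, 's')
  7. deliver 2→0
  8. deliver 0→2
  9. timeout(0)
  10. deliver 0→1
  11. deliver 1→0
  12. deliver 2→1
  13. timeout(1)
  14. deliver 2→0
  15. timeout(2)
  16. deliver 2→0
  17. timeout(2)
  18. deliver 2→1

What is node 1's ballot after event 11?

6

e1 timeout(2): 2[cand,b=5,-]
e2 deliver 2→0: 0[foll,b=5,-]
e3 deliver 0→2: 2[lead,b=5,-]
e4 deliver 2→1: 1[foll,b=5,-]
e5 deliver 1→2: ·
e6 propose(2,'s'): ·
e7 deliver 2→0: 0[foll,b=5,s]
e8 deliver 0→2: 2[lead,b=5,s]
e9 timeout(0): 0[cand,b=6,s]
e10 deliver 0→1: 1[foll,b=6,-]
e11 deliver 1→0: 0[lead,b=6,s]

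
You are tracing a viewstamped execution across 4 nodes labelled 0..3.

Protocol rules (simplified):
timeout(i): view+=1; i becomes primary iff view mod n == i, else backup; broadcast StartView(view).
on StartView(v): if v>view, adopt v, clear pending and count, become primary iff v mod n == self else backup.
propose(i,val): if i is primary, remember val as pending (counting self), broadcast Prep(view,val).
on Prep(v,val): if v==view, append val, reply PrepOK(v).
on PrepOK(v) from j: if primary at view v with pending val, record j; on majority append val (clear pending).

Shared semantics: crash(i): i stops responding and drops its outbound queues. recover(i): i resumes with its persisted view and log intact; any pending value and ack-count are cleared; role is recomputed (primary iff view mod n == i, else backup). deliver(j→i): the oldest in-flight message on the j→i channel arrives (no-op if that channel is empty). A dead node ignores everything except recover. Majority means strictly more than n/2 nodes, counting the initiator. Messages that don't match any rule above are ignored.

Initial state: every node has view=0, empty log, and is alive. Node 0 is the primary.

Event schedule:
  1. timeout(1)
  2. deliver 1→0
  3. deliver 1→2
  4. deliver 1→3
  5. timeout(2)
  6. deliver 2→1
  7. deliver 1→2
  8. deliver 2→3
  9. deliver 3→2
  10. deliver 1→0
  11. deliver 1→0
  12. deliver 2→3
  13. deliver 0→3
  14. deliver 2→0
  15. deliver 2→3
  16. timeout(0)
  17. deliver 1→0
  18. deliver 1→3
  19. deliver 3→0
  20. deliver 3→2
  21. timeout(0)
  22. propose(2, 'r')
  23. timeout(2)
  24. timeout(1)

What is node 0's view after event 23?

4

step 1 timeout(1): 1={prim,v=1,log=-}
step 2 deliver 1→0: 0={back,v=1,log=-}
step 3 deliver 1→2: 2={back,v=1,log=-}
step 4 deliver 1→3: 3={back,v=1,log=-}
step 5 timeout(2): 2={prim,v=2,log=-}
step 6 deliver 2→1: 1={back,v=2,log=-}
step 7 deliver 1→2: —
step 8 deliver 2→3: 3={back,v=2,log=-}
step 9 deliver 3→2: —
step 10 deliver 1→0: —
step 11 deliver 1→0: —
step 12 deliver 2→3: —
step 13 deliver 0→3: —
step 14 deliver 2→0: 0={back,v=2,log=-}
step 15 deliver 2→3: —
step 16 timeout(0): 0={back,v=3,log=-}
step 17 deliver 1→0: —
step 18 deliver 1→3: —
step 19 deliver 3→0: —
step 20 deliver 3→2: —
step 21 timeout(0): 0={prim,v=4,log=-}
step 22 propose(2,'r'): —
step 23 timeout(2): 2={back,v=3,log=-}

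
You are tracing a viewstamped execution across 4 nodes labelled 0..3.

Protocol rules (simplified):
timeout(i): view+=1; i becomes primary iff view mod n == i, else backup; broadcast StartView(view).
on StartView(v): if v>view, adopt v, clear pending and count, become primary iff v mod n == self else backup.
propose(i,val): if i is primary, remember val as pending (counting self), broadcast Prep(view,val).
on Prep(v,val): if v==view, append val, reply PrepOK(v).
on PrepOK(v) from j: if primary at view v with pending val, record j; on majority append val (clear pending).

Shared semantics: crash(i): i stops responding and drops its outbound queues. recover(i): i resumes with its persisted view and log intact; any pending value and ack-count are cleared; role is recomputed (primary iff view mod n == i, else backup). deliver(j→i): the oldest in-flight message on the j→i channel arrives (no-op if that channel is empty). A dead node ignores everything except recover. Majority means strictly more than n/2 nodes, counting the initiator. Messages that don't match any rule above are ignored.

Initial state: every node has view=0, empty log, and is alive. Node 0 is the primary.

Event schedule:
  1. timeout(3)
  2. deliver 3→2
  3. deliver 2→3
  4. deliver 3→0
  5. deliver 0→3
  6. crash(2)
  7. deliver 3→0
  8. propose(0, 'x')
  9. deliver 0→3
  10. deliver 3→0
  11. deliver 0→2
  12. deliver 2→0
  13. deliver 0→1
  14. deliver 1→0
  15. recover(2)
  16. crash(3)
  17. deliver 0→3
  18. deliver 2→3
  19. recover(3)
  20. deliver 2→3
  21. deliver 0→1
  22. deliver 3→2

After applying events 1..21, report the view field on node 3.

[1] timeout(3) → N3(back v1 [-])
[2] deliver 3→2 → N2(back v1 [-])
[3] deliver 2→3 → ∅
[4] deliver 3→0 → N0(back v1 [-])
[5] deliver 0→3 → ∅
[6] crash(2) → N2(✗back v1 [-])
[7] deliver 3→0 → ∅
[8] propose(0,'x') → ∅
[9] deliver 0→3 → ∅
[10] deliver 3→0 → ∅
[11] deliver 0→2 → ∅
[12] deliver 2→0 → ∅
[13] deliver 0→1 → ∅
[14] deliver 1→0 → ∅
[15] recover(2) → N2(back v1 [-])
[16] crash(3) → N3(✗back v1 [-])
[17] deliver 0→3 → ∅
[18] deliver 2→3 → ∅
[19] recover(3) → N3(back v1 [-])
[20] deliver 2→3 → ∅
[21] deliver 0→1 → ∅

1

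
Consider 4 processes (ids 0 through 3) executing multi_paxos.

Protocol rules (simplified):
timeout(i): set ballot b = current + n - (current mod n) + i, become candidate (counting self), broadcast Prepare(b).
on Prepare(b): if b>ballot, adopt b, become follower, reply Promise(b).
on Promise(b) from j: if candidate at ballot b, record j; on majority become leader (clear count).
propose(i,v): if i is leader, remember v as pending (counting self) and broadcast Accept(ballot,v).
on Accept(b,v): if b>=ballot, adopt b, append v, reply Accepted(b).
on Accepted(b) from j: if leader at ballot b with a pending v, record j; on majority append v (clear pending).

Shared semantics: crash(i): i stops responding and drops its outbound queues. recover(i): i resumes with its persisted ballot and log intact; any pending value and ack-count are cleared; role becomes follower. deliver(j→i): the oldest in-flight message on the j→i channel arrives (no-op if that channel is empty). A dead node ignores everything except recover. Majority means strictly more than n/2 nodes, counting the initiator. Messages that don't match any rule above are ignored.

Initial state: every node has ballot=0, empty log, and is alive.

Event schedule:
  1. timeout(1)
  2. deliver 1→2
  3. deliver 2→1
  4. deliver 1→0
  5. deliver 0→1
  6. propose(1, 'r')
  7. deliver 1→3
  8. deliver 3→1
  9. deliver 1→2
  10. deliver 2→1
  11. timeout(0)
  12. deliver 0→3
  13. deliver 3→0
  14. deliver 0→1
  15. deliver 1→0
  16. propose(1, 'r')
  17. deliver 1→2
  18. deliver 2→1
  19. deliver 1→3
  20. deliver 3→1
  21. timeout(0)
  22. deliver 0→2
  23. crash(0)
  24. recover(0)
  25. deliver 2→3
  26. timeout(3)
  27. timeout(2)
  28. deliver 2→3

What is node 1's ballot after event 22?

step 1 timeout(1): 1={cand,b=5,log=-}
step 2 deliver 1→2: 2={foll,b=5,log=-}
step 3 deliver 2→1: —
step 4 deliver 1→0: 0={foll,b=5,log=-}
step 5 deliver 0→1: 1={lead,b=5,log=-}
step 6 propose(1,'r'): —
step 7 deliver 1→3: 3={foll,b=5,log=-}
step 8 deliver 3→1: —
step 9 deliver 1→2: 2={foll,b=5,log=r}
step 10 deliver 2→1: —
step 11 timeout(0): 0={cand,b=8,log=-}
step 12 deliver 0→3: 3={foll,b=8,log=-}
step 13 deliver 3→0: —
step 14 deliver 0→1: 1={foll,b=8,log=-}
step 15 deliver 1→0: —
step 16 propose(1,'r'): —
step 17 deliver 1→2: —
step 18 deliver 2→1: —
step 19 deliver 1→3: —
step 20 deliver 3→1: —
step 21 timeout(0): 0={cand,b=12,log=-}
step 22 deliver 0→2: 2={foll,b=8,log=r}

8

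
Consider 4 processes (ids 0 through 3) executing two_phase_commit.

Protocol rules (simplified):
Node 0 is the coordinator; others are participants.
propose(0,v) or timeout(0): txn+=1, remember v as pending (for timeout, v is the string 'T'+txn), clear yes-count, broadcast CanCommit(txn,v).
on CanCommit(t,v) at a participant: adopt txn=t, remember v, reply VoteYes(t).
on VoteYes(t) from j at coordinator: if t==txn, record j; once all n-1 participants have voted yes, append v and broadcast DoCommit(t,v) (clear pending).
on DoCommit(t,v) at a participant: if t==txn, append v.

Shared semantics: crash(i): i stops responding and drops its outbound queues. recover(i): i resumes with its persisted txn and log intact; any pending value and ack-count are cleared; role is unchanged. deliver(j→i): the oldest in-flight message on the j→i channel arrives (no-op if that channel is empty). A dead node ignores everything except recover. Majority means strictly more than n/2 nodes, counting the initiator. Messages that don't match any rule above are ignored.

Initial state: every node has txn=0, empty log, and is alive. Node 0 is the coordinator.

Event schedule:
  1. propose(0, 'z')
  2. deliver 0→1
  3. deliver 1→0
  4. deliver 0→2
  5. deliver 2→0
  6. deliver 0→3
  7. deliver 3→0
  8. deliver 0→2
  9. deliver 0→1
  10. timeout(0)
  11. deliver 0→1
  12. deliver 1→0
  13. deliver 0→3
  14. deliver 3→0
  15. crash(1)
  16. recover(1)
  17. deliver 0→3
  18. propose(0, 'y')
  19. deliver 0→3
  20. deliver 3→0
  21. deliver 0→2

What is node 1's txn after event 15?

2

e1 propose(0,'z'): 0[coor,t=1,-]
e2 deliver 0→1: 1[part,t=1,-]
e3 deliver 1→0: ·
e4 deliver 0→2: 2[part,t=1,-]
e5 deliver 2→0: ·
e6 deliver 0→3: 3[part,t=1,-]
e7 deliver 3→0: 0[coor,t=1,z]
e8 deliver 0→2: 2[part,t=1,z]
e9 deliver 0→1: 1[part,t=1,z]
e10 timeout(0): 0[coor,t=2,z]
e11 deliver 0→1: 1[part,t=2,z]
e12 deliver 1→0: ·
e13 deliver 0→3: 3[part,t=1,z]
e14 deliver 3→0: ·
e15 crash(1): 1[✗part,t=2,z]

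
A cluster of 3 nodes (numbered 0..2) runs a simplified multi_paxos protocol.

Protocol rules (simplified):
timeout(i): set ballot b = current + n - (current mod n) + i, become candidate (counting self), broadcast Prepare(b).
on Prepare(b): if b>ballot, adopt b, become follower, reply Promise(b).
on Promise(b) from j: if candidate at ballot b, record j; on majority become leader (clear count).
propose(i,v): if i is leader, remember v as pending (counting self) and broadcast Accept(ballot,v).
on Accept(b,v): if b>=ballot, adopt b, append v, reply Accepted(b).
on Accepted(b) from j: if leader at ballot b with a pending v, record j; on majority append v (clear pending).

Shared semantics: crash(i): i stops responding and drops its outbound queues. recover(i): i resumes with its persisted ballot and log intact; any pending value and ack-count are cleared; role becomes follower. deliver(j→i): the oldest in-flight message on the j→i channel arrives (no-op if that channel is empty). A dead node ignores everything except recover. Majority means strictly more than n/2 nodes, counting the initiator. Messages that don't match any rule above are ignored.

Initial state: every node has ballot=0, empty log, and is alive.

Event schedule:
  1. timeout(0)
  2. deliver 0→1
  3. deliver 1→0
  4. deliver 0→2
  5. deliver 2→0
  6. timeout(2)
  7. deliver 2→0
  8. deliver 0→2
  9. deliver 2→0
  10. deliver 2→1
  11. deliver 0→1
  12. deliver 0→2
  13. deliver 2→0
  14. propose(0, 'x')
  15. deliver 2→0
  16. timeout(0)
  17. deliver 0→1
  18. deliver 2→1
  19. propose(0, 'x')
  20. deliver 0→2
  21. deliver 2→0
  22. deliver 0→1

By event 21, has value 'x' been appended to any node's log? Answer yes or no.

e1 timeout(0): 0[cand,b=3,-]
e2 deliver 0→1: 1[foll,b=3,-]
e3 deliver 1→0: 0[lead,b=3,-]
e4 deliver 0→2: 2[foll,b=3,-]
e5 deliver 2→0: ·
e6 timeout(2): 2[cand,b=8,-]
e7 deliver 2→0: 0[foll,b=8,-]
e8 deliver 0→2: 2[lead,b=8,-]
e9 deliver 2→0: ·
e10 deliver 2→1: 1[foll,b=8,-]
e11 deliver 0→1: ·
e12 deliver 0→2: ·
e13 deliver 2→0: ·
e14 propose(0,'x'): ·
e15 deliver 2→0: ·
e16 timeout(0): 0[cand,b=9,-]
e17 deliver 0→1: 1[foll,b=9,-]
e18 deliver 2→1: ·
e19 propose(0,'x'): ·
e20 deliver 0→2: 2[foll,b=9,-]
e21 deliver 2→0: 0[lead,b=9,-]

no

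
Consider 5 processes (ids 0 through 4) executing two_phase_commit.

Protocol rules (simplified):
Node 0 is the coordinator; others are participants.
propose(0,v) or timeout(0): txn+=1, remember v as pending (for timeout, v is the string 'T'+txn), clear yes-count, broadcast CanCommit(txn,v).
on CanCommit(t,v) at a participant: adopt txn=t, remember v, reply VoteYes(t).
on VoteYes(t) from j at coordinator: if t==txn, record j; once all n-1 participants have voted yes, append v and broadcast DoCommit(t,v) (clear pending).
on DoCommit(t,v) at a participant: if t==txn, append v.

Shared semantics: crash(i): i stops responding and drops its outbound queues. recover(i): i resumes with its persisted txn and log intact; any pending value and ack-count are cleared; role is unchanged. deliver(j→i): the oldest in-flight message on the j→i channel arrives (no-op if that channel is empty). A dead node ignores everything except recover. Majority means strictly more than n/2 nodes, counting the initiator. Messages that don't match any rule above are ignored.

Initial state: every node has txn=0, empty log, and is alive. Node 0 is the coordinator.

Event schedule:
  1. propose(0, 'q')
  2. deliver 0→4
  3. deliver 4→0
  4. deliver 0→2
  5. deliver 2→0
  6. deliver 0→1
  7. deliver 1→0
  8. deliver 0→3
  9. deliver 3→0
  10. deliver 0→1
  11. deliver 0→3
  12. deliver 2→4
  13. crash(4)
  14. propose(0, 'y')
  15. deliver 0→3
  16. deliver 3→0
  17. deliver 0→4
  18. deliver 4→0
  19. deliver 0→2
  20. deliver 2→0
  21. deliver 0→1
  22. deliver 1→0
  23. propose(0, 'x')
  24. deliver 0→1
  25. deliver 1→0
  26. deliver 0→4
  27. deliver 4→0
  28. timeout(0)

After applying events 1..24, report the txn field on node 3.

e1 propose(0,'q'): 0[coor,t=1,-]
e2 deliver 0→4: 4[part,t=1,-]
e3 deliver 4→0: ·
e4 deliver 0→2: 2[part,t=1,-]
e5 deliver 2→0: ·
e6 deliver 0→1: 1[part,t=1,-]
e7 deliver 1→0: ·
e8 deliver 0→3: 3[part,t=1,-]
e9 deliver 3→0: 0[coor,t=1,q]
e10 deliver 0→1: 1[part,t=1,q]
e11 deliver 0→3: 3[part,t=1,q]
e12 deliver 2→4: ·
e13 crash(4): 4[✗part,t=1,-]
e14 propose(0,'y'): 0[coor,t=2,q]
e15 deliver 0→3: 3[part,t=2,q]
e16 deliver 3→0: ·
e17 deliver 0→4: ·
e18 deliver 4→0: ·
e19 deliver 0→2: 2[part,t=1,q]
e20 deliver 2→0: ·
e21 deliver 0→1: 1[part,t=2,q]
e22 deliver 1→0: ·
e23 propose(0,'x'): 0[coor,t=3,q]
e24 deliver 0→1: 1[part,t=3,q]

2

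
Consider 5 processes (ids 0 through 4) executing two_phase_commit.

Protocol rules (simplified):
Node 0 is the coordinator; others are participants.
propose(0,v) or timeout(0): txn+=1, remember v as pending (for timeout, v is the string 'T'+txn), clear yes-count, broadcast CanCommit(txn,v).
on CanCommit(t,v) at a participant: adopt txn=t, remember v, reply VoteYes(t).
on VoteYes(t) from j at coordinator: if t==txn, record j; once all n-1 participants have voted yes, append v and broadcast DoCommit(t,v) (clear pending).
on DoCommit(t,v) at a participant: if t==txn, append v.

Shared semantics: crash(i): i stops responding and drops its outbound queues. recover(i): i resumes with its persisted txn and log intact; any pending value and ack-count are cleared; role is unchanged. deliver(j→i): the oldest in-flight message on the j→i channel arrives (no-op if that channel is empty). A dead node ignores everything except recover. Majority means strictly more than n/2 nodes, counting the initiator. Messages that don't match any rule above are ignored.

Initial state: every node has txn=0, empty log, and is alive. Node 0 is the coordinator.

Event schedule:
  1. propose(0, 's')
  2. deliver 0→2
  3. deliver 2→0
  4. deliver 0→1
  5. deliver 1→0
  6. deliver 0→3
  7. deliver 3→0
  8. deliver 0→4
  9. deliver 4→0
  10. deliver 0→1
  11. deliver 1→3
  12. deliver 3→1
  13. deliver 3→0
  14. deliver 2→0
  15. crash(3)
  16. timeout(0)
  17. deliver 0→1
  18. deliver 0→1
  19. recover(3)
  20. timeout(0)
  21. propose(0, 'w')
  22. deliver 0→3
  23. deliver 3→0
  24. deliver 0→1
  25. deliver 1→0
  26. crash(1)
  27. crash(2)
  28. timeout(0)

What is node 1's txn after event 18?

step 1 propose(0,'s'): 0={coor,t=1,log=-}
step 2 deliver 0→2: 2={part,t=1,log=-}
step 3 deliver 2→0: —
step 4 deliver 0→1: 1={part,t=1,log=-}
step 5 deliver 1→0: —
step 6 deliver 0→3: 3={part,t=1,log=-}
step 7 deliver 3→0: —
step 8 deliver 0→4: 4={part,t=1,log=-}
step 9 deliver 4→0: 0={coor,t=1,log=s}
step 10 deliver 0→1: 1={part,t=1,log=s}
step 11 deliver 1→3: —
step 12 deliver 3→1: —
step 13 deliver 3→0: —
step 14 deliver 2→0: —
step 15 crash(3): 3={✗part,t=1,log=-}
step 16 timeout(0): 0={coor,t=2,log=s}
step 17 deliver 0→1: 1={part,t=2,log=s}
step 18 deliver 0→1: —

2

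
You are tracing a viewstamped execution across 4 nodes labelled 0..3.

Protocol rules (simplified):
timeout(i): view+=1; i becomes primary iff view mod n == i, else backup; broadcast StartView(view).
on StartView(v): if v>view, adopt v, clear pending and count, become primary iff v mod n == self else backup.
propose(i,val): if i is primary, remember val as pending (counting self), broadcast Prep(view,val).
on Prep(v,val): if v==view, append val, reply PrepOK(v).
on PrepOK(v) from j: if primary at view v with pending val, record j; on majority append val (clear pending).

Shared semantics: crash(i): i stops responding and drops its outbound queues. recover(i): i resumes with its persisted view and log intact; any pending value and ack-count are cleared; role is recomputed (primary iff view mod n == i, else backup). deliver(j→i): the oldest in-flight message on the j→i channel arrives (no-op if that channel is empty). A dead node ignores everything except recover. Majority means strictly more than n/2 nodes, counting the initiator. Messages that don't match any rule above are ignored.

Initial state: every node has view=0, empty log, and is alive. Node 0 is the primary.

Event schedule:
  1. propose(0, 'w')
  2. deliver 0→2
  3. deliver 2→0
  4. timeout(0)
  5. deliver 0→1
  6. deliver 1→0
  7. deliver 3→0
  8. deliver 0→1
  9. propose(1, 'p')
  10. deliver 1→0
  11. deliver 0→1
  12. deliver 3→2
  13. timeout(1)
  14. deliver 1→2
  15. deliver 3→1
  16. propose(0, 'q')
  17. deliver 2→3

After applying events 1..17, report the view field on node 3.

0

e1 propose(0,'w'): ·
e2 deliver 0→2: 2[back,v=0,w]
e3 deliver 2→0: ·
e4 timeout(0): 0[back,v=1,-]
e5 deliver 0→1: 1[back,v=0,w]
e6 deliver 1→0: ·
e7 deliver 3→0: ·
e8 deliver 0→1: 1[prim,v=1,w]
e9 propose(1,'p'): ·
e10 deliver 1→0: 0[back,v=1,p]
e11 deliver 0→1: ·
e12 deliver 3→2: ·
e13 timeout(1): 1[back,v=2,w]
e14 deliver 1→2: ·
e15 deliver 3→1: ·
e16 propose(0,'q'): ·
e17 deliver 2→3: ·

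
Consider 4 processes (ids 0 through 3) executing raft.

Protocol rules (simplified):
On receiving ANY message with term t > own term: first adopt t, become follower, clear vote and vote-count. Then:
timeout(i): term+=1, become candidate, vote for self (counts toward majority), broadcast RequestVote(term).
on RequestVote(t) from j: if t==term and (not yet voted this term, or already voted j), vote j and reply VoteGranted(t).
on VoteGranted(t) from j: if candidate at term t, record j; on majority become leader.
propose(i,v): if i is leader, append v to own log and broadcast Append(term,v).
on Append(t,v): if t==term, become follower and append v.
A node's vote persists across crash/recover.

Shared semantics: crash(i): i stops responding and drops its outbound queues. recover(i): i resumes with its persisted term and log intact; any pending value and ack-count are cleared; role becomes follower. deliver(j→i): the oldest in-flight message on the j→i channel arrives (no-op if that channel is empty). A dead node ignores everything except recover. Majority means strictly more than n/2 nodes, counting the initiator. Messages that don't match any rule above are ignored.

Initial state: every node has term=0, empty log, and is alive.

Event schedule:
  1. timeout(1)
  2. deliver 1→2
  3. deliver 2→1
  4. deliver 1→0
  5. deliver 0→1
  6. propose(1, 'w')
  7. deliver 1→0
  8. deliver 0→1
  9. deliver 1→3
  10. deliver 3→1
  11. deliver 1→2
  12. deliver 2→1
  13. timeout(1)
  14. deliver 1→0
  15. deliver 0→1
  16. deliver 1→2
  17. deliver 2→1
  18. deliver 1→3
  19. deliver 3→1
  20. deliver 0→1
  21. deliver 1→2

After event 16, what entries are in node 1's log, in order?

w

e1 timeout(1): 1[cand,t=1,-]
e2 deliver 1→2: 2[foll,t=1,-]
e3 deliver 2→1: ·
e4 deliver 1→0: 0[foll,t=1,-]
e5 deliver 0→1: 1[lead,t=1,-]
e6 propose(1,'w'): 1[lead,t=1,w]
e7 deliver 1→0: 0[foll,t=1,w]
e8 deliver 0→1: ·
e9 deliver 1→3: 3[foll,t=1,-]
e10 deliver 3→1: ·
e11 deliver 1→2: 2[foll,t=1,w]
e12 deliver 2→1: ·
e13 timeout(1): 1[cand,t=2,w]
e14 deliver 1→0: 0[foll,t=2,w]
e15 deliver 0→1: ·
e16 deliver 1→2: 2[foll,t=2,w]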